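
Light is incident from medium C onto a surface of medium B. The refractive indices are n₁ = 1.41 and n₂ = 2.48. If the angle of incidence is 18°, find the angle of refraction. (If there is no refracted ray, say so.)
sin θ₂ = (n₁/n₂)·sin θ₁ = 0.1757 → θ₂ = 10.12°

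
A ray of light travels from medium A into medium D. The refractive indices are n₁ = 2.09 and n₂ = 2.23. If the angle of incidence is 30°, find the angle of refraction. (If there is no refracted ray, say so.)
sin θ₂ = (n₁/n₂)·sin θ₁ = 0.4686 → θ₂ = 27.94°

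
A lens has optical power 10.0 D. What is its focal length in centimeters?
f = 1/P = 10 cm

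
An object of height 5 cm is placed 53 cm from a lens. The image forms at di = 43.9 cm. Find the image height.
hi = (-di/do) × ho = -4.142 cm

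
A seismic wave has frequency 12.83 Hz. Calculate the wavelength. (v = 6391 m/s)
λ = v/f = 498.1 m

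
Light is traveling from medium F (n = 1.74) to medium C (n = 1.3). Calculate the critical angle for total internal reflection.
θc = arcsin(n₂/n₁) = 48.34°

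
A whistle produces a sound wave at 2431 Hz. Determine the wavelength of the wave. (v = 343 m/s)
λ = v/f = 0.1411 m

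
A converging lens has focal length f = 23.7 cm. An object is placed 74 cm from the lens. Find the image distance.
1/di = 1/f − 1/do → di = 34.87 cm (real image)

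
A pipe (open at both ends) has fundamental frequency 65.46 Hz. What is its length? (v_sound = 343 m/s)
L = v/(2f₁) = 2.62 m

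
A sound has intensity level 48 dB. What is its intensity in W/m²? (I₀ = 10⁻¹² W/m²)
I = I₀·10^(β/10) = 6.31 × 10⁻⁸ W/m²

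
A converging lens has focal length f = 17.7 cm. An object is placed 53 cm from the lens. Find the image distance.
1/di = 1/f − 1/do → di = 26.58 cm (real image)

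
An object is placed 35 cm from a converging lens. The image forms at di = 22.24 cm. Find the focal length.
1/f = 1/do + 1/di → f = 13.6 cm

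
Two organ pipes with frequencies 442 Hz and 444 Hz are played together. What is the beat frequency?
2 Hz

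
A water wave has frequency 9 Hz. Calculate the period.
T = 1/f = 0.1111 s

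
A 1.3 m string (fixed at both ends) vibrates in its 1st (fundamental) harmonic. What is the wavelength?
λₙ = 2L/n = 2.6 m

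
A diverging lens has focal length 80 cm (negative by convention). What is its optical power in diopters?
P = 1/f = -1.25 D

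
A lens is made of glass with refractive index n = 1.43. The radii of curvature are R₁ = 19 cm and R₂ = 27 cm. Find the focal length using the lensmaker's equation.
1/f = (n − 1)(1/R₁ − 1/R₂) → f = 149.1 cm (converging lens)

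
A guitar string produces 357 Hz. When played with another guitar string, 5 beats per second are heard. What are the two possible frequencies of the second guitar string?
f₂ = 357 ± 5 Hz → 362 Hz or 352 Hz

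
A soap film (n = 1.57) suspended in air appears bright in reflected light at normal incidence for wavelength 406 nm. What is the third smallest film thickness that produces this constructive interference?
2nt = (m − ½)λ with m = 3 → t = (m − ½)λ/(2n) = 323.2 nm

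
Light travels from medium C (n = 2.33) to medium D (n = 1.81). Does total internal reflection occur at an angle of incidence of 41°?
θc = arcsin(n₂/n₁) = 50.97°; 41° < θc, so no — the ray refracts.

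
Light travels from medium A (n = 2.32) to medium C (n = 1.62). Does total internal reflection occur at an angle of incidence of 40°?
θc = arcsin(n₂/n₁) = 44.29°; 40° < θc, so no — the ray refracts.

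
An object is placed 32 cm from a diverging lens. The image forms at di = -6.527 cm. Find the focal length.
1/f = 1/do + 1/di → f = -8.199 cm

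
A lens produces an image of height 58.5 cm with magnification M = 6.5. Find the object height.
ho = |hi|/|M| = 9 cm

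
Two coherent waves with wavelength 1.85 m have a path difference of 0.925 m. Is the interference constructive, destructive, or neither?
destructive — path difference = 0.5λ, an odd multiple of λ/2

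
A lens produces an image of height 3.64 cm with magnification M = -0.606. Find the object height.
ho = |hi|/|M| = 6.007 cm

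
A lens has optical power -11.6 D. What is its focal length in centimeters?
f = 1/P = -8.621 cm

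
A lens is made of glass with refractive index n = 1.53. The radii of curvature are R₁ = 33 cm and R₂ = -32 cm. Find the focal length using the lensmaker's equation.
1/f = (n − 1)(1/R₁ − 1/R₂) → f = 30.65 cm (converging lens)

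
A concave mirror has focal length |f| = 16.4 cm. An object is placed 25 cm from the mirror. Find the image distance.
f = +16.4 cm (concave); 1/di = 1/f − 1/do → di = 47.67 cm (real image, in front of mirror)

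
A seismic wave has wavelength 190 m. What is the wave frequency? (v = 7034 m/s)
f = v/λ = 37.02 Hz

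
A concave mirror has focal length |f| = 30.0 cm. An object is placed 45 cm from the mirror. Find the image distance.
f = +30.0 cm (concave); 1/di = 1/f − 1/do → di = 90 cm (real image, in front of mirror)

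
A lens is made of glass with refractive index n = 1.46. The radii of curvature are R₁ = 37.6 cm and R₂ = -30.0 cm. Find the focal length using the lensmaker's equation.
1/f = (n − 1)(1/R₁ − 1/R₂) → f = 36.27 cm (converging lens)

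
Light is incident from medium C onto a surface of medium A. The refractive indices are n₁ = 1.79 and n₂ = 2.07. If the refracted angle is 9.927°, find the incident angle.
sin θ₁ = (n₂/n₁)·sin θ₂ → θ₁ = 11.5°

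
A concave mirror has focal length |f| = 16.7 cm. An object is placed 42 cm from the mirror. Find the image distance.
f = +16.7 cm (concave); 1/di = 1/f − 1/do → di = 27.72 cm (real image, in front of mirror)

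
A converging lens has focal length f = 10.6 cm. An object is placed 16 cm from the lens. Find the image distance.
1/di = 1/f − 1/do → di = 31.41 cm (real image)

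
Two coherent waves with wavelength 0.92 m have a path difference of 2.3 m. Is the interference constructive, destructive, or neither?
destructive — path difference = 2.5λ, an odd multiple of λ/2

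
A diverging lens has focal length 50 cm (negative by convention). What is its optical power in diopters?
P = 1/f = -2 D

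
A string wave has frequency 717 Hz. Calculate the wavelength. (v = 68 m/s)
λ = v/f = 0.09484 m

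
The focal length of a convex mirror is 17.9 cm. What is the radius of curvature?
R = 2|f| = 35.8 cm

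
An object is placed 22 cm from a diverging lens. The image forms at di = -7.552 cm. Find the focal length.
1/f = 1/do + 1/di → f = -11.5 cm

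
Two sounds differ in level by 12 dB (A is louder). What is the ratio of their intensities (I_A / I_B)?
I_A/I_B = 10^(Δβ/10) = 15.85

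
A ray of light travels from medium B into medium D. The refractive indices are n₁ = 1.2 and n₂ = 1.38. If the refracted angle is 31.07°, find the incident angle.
sin θ₁ = (n₂/n₁)·sin θ₂ → θ₁ = 36.41°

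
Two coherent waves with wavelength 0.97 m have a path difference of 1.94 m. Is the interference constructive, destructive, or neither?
constructive — path difference = 2λ, a whole number of wavelengths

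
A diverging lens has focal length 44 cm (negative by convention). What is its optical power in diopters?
P = 1/f = -2.273 D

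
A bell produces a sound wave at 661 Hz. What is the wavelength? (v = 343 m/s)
λ = v/f = 0.5189 m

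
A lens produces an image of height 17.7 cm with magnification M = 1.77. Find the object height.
ho = |hi|/|M| = 10 cm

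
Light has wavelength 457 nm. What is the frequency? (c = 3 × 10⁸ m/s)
f = c/λ = 6.565 × 10¹⁴ Hz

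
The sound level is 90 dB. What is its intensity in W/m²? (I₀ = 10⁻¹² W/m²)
I = I₀·10^(β/10) = 1.00 × 10⁻³ W/m²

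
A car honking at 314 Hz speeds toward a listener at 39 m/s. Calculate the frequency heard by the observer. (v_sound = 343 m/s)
f_obs = f·v/(v − v_s) = 354.3 Hz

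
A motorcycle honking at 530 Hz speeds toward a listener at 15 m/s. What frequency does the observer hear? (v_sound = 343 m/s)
f_obs = f·v/(v − v_s) = 554.2 Hz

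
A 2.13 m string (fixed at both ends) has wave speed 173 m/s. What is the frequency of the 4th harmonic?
fₙ = nv/(2L) = 162.4 Hz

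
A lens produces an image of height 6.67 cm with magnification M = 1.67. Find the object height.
ho = |hi|/|M| = 3.994 cm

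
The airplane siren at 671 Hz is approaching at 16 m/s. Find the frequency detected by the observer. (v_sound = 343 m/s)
f_obs = f·v/(v − v_s) = 703.8 Hz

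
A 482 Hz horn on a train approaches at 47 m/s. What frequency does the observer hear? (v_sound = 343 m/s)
f_obs = f·v/(v − v_s) = 558.5 Hz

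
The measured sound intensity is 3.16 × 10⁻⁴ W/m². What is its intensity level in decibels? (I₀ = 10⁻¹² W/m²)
β = 10·log₁₀(I/I₀) = 85 dB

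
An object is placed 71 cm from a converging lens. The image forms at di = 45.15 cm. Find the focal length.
1/f = 1/do + 1/di → f = 27.6 cm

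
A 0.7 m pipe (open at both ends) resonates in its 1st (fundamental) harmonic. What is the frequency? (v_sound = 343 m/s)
fₙ = nv/(2L) = 245 Hz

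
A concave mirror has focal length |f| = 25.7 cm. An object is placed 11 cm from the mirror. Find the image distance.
f = +25.7 cm (concave); 1/di = 1/f − 1/do → di = -19.23 cm (virtual image, behind mirror)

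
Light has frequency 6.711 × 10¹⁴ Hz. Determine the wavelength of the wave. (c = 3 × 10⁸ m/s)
λ = c/f = 447 nm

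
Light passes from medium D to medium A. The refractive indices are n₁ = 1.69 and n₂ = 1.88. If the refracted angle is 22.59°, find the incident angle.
sin θ₁ = (n₂/n₁)·sin θ₂ → θ₁ = 25.3°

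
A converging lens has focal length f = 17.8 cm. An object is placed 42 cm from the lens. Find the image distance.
1/di = 1/f − 1/do → di = 30.89 cm (real image)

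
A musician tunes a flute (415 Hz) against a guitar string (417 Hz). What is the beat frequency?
2 Hz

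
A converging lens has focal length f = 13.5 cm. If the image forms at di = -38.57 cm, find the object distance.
1/do = 1/f − 1/di → do = 10 cm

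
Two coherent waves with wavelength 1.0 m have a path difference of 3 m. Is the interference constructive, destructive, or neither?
constructive — path difference = 3λ, a whole number of wavelengths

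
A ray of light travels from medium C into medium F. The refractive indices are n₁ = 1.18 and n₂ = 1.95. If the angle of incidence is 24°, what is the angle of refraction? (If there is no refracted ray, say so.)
sin θ₂ = (n₁/n₂)·sin θ₁ = 0.2461 → θ₂ = 14.25°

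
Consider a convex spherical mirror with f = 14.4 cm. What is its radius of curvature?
R = 2|f| = 28.8 cm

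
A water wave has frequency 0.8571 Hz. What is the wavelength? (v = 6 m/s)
λ = v/f = 7 m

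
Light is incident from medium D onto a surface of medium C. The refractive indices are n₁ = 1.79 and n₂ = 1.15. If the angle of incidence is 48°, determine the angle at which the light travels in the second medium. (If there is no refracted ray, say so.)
sin θ₂ = (n₁/n₂)·sin θ₁ = 1.157 > 1, so there is no refracted ray — the light undergoes total internal reflection.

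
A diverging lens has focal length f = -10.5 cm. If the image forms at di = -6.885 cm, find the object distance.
1/do = 1/f − 1/di → do = 20 cm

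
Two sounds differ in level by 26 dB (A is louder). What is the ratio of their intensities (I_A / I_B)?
I_A/I_B = 10^(Δβ/10) = 398.1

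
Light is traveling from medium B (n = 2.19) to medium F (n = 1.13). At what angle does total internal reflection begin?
θc = arcsin(n₂/n₁) = 31.06°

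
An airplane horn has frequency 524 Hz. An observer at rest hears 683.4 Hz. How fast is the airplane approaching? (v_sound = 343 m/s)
v_s = v·(1 − f/f_obs) = 80 m/s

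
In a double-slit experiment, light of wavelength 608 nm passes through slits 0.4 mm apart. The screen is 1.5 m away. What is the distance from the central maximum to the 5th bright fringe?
y = mλL/d = 11.4 mm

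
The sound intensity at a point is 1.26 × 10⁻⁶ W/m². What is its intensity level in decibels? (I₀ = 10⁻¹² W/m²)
β = 10·log₁₀(I/I₀) = 61 dB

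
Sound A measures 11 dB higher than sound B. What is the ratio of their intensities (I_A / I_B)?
I_A/I_B = 10^(Δβ/10) = 12.59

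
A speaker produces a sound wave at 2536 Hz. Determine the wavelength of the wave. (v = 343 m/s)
λ = v/f = 0.1353 m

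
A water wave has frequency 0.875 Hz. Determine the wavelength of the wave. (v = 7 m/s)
λ = v/f = 8 m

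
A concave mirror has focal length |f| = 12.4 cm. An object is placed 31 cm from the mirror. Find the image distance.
f = +12.4 cm (concave); 1/di = 1/f − 1/do → di = 20.67 cm (real image, in front of mirror)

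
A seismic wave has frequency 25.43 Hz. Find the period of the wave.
T = 1/f = 0.03932 s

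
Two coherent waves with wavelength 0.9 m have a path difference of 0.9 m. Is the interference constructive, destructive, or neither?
constructive — path difference = 1λ, a whole number of wavelengths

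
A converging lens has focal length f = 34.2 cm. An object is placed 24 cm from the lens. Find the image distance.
1/di = 1/f − 1/do → di = -80.47 cm (virtual image)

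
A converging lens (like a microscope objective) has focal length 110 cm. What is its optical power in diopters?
P = 1/f = 0.9091 D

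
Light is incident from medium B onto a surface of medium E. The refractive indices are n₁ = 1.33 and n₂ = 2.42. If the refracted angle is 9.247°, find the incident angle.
sin θ₁ = (n₂/n₁)·sin θ₂ → θ₁ = 17°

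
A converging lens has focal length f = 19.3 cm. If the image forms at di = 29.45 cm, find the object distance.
1/do = 1/f − 1/di → do = 56 cm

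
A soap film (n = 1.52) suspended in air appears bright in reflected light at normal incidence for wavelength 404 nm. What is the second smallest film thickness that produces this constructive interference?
2nt = (m − ½)λ with m = 2 → t = (m − ½)λ/(2n) = 199.3 nm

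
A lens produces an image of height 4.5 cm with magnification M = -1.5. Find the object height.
ho = |hi|/|M| = 3 cm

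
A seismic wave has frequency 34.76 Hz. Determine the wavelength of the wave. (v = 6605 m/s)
λ = v/f = 190 m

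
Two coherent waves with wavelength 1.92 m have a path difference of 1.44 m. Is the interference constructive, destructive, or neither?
neither (partial) — path difference = 0.75λ, neither a whole number of wavelengths nor an odd multiple of λ/2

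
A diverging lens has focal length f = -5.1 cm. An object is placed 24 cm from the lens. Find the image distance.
1/di = 1/f − 1/do → di = -4.206 cm (virtual image)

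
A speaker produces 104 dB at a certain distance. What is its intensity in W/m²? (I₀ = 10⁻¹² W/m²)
I = I₀·10^(β/10) = 2.51 × 10⁻² W/m²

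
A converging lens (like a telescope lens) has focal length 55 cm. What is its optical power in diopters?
P = 1/f = 1.818 D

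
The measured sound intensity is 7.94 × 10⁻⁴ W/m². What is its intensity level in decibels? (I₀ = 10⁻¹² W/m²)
β = 10·log₁₀(I/I₀) = 89 dB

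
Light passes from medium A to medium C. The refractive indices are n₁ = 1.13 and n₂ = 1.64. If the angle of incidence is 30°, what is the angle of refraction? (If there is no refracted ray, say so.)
sin θ₂ = (n₁/n₂)·sin θ₁ = 0.3445 → θ₂ = 20.15°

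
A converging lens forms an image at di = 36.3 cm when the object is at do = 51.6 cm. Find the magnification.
M = −di/do = -0.7035 (inverted image)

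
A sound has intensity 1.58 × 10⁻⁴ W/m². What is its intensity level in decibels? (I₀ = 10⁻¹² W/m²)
β = 10·log₁₀(I/I₀) = 81.99 dB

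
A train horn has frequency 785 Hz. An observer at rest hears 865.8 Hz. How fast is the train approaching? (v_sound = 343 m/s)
v_s = v·(1 − f/f_obs) = 32.01 m/s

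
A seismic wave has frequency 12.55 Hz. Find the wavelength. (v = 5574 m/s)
λ = v/f = 444.1 m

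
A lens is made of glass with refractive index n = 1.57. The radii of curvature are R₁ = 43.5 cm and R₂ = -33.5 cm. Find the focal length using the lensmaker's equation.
1/f = (n − 1)(1/R₁ − 1/R₂) → f = 33.2 cm (converging lens)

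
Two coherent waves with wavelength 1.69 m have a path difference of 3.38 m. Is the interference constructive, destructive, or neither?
constructive — path difference = 2λ, a whole number of wavelengths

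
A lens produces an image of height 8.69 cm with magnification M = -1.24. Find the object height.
ho = |hi|/|M| = 7.008 cm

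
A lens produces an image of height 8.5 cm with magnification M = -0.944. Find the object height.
ho = |hi|/|M| = 9.004 cm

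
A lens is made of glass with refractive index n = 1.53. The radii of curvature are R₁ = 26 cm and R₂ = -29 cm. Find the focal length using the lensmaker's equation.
1/f = (n − 1)(1/R₁ − 1/R₂) → f = 25.87 cm (converging lens)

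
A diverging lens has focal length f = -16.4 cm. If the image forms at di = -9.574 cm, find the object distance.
1/do = 1/f − 1/di → do = 23 cm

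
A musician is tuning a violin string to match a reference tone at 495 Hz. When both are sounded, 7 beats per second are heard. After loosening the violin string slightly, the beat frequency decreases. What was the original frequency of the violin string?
502 Hz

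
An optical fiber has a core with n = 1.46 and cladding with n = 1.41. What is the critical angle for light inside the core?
θc = arcsin(n_cladding/n_core) = 74.96°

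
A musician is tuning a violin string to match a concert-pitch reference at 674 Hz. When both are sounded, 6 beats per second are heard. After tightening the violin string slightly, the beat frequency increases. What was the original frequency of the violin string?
680 Hz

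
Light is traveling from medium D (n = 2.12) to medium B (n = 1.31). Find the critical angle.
θc = arcsin(n₂/n₁) = 38.16°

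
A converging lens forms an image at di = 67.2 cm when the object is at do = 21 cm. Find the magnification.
M = −di/do = -3.2 (inverted image)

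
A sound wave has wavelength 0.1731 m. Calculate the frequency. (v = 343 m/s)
f = v/λ = 1982 Hz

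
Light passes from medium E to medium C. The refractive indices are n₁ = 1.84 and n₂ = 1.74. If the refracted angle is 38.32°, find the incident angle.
sin θ₁ = (n₂/n₁)·sin θ₂ → θ₁ = 35.9°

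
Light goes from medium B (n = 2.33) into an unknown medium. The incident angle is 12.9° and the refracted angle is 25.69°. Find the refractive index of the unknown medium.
n₂ = n₁·sin θ₁ / sin θ₂ = 1.2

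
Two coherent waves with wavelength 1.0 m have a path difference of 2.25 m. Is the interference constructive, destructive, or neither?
neither (partial) — path difference = 2.25λ, neither a whole number of wavelengths nor an odd multiple of λ/2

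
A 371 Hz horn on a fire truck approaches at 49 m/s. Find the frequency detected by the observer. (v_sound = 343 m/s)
f_obs = f·v/(v − v_s) = 432.8 Hz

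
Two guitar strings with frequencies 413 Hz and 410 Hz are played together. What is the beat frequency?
3 Hz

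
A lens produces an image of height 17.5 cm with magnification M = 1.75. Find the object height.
ho = |hi|/|M| = 10 cm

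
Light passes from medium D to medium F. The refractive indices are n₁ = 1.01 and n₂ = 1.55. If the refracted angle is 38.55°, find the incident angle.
sin θ₁ = (n₂/n₁)·sin θ₂ → θ₁ = 73.02°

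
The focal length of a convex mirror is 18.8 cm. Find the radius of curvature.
R = 2|f| = 37.6 cm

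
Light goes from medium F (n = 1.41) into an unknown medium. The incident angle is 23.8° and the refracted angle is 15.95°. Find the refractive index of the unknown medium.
n₂ = n₁·sin θ₁ / sin θ₂ = 2.071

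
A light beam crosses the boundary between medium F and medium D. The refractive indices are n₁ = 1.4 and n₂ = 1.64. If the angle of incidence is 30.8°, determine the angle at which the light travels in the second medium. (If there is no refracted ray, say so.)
sin θ₂ = (n₁/n₂)·sin θ₁ = 0.4371 → θ₂ = 25.92°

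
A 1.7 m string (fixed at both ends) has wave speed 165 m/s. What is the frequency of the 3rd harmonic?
fₙ = nv/(2L) = 145.6 Hz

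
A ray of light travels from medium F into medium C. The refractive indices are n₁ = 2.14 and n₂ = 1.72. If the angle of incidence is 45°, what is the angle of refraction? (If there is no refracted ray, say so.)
sin θ₂ = (n₁/n₂)·sin θ₁ = 0.8798 → θ₂ = 61.61°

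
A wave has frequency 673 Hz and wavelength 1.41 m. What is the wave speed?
v = fλ = 948.9 m/s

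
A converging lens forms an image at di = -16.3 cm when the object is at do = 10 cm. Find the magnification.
M = −di/do = 1.63 (upright image)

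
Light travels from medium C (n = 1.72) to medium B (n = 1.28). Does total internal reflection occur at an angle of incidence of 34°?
θc = arcsin(n₂/n₁) = 48.09°; 34° < θc, so no — the ray refracts.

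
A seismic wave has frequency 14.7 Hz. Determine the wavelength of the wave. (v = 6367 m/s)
λ = v/f = 433.1 m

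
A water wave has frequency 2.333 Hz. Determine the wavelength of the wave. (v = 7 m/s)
λ = v/f = 3 m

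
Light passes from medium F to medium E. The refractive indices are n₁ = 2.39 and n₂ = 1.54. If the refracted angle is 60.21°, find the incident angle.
sin θ₁ = (n₂/n₁)·sin θ₂ → θ₁ = 34°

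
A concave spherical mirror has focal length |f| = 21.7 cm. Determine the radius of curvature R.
R = 2|f| = 43.4 cm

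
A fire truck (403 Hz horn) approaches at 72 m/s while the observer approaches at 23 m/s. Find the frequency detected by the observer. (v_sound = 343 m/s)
f_obs = f·(v + v_o)/(v − v_s) = 544.3 Hz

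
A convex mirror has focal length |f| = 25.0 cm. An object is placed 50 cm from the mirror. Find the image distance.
f = −25.0 cm (convex); 1/di = 1/f − 1/do → di = -16.67 cm (virtual image, behind mirror)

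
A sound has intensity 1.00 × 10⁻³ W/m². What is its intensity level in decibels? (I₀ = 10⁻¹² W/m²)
β = 10·log₁₀(I/I₀) = 90 dB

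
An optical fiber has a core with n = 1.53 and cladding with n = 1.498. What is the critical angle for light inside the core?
θc = arcsin(n_cladding/n_core) = 78.26°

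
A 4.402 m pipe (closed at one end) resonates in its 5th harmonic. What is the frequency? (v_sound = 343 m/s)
fₙ = nv/(4L) = 97.4 Hz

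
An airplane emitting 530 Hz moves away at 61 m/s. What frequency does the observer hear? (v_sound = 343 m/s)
f_obs = f·v/(v + v_s) = 450 Hz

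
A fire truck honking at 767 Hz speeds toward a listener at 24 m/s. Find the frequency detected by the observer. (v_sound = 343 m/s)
f_obs = f·v/(v − v_s) = 824.7 Hz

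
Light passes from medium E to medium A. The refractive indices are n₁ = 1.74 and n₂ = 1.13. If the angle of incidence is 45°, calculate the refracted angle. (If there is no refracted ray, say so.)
sin θ₂ = (n₁/n₂)·sin θ₁ = 1.089 > 1, so there is no refracted ray — the light undergoes total internal reflection.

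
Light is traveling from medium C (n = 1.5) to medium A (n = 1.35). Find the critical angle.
θc = arcsin(n₂/n₁) = 64.16°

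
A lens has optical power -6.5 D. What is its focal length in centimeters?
f = 1/P = -15.38 cm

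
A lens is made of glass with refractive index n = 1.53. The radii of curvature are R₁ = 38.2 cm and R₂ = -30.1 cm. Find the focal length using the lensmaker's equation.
1/f = (n − 1)(1/R₁ − 1/R₂) → f = 31.76 cm (converging lens)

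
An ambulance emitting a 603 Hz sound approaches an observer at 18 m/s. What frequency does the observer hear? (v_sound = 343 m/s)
f_obs = f·v/(v − v_s) = 636.4 Hz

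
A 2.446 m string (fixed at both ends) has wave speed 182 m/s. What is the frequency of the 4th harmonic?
fₙ = nv/(2L) = 148.8 Hz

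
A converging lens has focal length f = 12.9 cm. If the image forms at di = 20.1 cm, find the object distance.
1/do = 1/f − 1/di → do = 36.01 cm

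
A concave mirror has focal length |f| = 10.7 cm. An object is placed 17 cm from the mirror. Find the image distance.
f = +10.7 cm (concave); 1/di = 1/f − 1/do → di = 28.87 cm (real image, in front of mirror)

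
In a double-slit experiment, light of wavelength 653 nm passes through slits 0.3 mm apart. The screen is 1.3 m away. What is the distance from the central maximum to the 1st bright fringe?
y = mλL/d = 2.83 mm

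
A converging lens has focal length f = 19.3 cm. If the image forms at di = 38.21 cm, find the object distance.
1/do = 1/f − 1/di → do = 39 cm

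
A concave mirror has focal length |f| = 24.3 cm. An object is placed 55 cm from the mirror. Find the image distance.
f = +24.3 cm (concave); 1/di = 1/f − 1/do → di = 43.53 cm (real image, in front of mirror)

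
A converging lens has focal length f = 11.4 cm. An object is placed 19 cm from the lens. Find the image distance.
1/di = 1/f − 1/do → di = 28.5 cm (real image)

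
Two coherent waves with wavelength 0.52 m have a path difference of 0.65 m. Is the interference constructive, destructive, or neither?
neither (partial) — path difference = 1.25λ, neither a whole number of wavelengths nor an odd multiple of λ/2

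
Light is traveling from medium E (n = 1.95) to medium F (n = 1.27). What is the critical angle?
θc = arcsin(n₂/n₁) = 40.64°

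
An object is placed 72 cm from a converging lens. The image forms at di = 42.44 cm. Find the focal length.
1/f = 1/do + 1/di → f = 26.7 cm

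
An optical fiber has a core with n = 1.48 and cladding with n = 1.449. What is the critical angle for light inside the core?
θc = arcsin(n_cladding/n_core) = 78.25°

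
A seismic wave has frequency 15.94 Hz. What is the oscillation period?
T = 1/f = 0.06274 s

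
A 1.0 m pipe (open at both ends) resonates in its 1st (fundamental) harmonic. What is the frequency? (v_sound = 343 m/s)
fₙ = nv/(2L) = 171.5 Hz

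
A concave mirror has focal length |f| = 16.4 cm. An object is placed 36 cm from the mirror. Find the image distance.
f = +16.4 cm (concave); 1/di = 1/f − 1/do → di = 30.12 cm (real image, in front of mirror)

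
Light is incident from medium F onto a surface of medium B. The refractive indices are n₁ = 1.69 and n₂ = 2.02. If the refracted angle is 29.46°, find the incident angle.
sin θ₁ = (n₂/n₁)·sin θ₂ → θ₁ = 36°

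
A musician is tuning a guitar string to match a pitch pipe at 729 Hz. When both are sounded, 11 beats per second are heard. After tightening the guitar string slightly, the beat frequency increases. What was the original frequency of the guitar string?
740 Hz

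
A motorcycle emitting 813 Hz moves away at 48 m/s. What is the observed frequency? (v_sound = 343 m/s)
f_obs = f·v/(v + v_s) = 713.2 Hz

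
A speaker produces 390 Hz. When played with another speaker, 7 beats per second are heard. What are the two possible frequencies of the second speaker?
f₂ = 390 ± 7 Hz → 397 Hz or 383 Hz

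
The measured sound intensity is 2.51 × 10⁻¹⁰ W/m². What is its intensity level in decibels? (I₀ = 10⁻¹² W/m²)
β = 10·log₁₀(I/I₀) = 24 dB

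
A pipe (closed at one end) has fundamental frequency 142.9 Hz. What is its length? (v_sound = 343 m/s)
L = v/(4f₁) = 0.6001 m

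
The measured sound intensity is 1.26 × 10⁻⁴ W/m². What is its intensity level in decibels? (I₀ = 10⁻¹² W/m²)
β = 10·log₁₀(I/I₀) = 81 dB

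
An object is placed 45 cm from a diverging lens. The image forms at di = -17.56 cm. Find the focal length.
1/f = 1/do + 1/di → f = -28.8 cm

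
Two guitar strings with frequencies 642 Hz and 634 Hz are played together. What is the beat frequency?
8 Hz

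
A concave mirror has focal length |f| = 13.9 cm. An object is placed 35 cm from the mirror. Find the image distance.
f = +13.9 cm (concave); 1/di = 1/f − 1/do → di = 23.06 cm (real image, in front of mirror)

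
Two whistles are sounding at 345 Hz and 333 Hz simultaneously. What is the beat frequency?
12 Hz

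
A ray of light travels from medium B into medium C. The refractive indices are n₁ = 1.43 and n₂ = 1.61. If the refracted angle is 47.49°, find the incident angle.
sin θ₁ = (n₂/n₁)·sin θ₂ → θ₁ = 56.09°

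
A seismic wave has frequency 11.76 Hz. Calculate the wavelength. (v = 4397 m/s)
λ = v/f = 373.9 m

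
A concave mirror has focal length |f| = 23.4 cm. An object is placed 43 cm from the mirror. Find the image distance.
f = +23.4 cm (concave); 1/di = 1/f − 1/do → di = 51.34 cm (real image, in front of mirror)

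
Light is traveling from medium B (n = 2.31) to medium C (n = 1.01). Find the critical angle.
θc = arcsin(n₂/n₁) = 25.93°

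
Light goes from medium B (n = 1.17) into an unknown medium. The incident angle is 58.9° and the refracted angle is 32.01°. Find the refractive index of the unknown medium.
n₂ = n₁·sin θ₁ / sin θ₂ = 1.89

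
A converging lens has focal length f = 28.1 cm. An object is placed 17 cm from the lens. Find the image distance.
1/di = 1/f − 1/do → di = -43.04 cm (virtual image)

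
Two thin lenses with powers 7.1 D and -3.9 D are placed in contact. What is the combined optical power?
P_total = P₁ + P₂ = 3.2 D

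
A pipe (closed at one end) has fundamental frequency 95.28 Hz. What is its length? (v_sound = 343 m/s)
L = v/(4f₁) = 0.9 m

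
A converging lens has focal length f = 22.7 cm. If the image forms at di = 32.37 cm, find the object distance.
1/do = 1/f − 1/di → do = 75.99 cm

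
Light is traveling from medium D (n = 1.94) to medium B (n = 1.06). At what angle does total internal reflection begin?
θc = arcsin(n₂/n₁) = 33.12°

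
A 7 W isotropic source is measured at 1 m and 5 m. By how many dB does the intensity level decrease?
Δβ = 20·log₁₀(r₂/r₁) = 13.98 dB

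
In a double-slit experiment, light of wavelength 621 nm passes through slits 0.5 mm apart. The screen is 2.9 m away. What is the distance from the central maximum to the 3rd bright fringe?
y = mλL/d = 10.81 mm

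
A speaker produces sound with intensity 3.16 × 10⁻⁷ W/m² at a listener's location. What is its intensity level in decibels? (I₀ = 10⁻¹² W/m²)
β = 10·log₁₀(I/I₀) = 55 dB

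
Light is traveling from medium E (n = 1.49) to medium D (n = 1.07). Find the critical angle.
θc = arcsin(n₂/n₁) = 45.9°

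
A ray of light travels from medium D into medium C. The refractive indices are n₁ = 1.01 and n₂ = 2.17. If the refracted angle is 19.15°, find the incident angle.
sin θ₁ = (n₂/n₁)·sin θ₂ → θ₁ = 44.81°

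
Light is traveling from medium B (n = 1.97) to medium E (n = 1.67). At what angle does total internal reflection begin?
θc = arcsin(n₂/n₁) = 57.96°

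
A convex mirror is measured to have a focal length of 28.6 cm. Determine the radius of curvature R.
R = 2|f| = 57.2 cm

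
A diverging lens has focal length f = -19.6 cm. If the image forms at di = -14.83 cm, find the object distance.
1/do = 1/f − 1/di → do = 60.94 cm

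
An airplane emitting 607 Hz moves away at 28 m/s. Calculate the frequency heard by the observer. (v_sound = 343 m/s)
f_obs = f·v/(v + v_s) = 561.2 Hz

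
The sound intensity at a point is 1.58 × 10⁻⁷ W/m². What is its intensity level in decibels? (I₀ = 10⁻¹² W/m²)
β = 10·log₁₀(I/I₀) = 51.99 dB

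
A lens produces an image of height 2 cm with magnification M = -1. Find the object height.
ho = |hi|/|M| = 2 cm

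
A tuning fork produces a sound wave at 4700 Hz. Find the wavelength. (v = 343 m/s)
λ = v/f = 0.07298 m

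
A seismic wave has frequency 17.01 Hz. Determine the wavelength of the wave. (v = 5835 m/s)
λ = v/f = 343 m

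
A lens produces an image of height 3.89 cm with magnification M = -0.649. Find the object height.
ho = |hi|/|M| = 5.994 cm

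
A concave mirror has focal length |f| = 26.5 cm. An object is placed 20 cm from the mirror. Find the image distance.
f = +26.5 cm (concave); 1/di = 1/f − 1/do → di = -81.54 cm (virtual image, behind mirror)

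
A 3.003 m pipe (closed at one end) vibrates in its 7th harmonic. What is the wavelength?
λₙ = 4L/n = 1.716 m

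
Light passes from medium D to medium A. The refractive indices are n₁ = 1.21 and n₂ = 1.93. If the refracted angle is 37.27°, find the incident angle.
sin θ₁ = (n₂/n₁)·sin θ₂ → θ₁ = 75°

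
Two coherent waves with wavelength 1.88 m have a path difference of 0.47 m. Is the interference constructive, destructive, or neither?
neither (partial) — path difference = 0.25λ, neither a whole number of wavelengths nor an odd multiple of λ/2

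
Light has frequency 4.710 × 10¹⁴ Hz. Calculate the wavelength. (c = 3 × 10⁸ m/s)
λ = c/f = 636.9 nm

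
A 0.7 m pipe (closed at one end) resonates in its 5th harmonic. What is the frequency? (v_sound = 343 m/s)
fₙ = nv/(4L) = 612.5 Hz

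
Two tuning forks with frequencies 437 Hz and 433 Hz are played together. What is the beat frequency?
4 Hz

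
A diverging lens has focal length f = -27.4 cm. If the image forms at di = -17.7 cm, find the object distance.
1/do = 1/f − 1/di → do = 50 cm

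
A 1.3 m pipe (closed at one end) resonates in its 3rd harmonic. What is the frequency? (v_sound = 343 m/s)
fₙ = nv/(4L) = 197.9 Hz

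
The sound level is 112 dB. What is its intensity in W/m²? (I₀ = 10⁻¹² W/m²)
I = I₀·10^(β/10) = 1.58 × 10⁻¹ W/m²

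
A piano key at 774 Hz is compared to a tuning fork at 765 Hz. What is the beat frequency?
9 Hz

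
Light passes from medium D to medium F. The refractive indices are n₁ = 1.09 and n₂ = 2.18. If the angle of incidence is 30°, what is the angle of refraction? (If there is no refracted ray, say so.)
sin θ₂ = (n₁/n₂)·sin θ₁ = 0.25 → θ₂ = 14.48°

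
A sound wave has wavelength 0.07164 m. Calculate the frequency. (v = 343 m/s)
f = v/λ = 4788 Hz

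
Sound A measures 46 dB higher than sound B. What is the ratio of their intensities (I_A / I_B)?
I_A/I_B = 10^(Δβ/10) = 39810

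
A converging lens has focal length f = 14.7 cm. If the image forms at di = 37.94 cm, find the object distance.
1/do = 1/f − 1/di → do = 24 cm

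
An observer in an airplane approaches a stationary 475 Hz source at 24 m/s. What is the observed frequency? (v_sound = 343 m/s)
f_obs = f·(v + v_o)/v = 508.2 Hz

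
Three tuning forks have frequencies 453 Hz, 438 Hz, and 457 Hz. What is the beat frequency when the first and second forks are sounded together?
15 Hz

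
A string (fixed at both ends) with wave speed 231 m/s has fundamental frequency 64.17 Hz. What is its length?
L = v/(2f₁) = 1.8 m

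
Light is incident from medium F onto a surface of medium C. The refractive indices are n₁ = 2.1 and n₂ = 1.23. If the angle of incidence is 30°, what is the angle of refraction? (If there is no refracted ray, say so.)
sin θ₂ = (n₁/n₂)·sin θ₁ = 0.8537 → θ₂ = 58.61°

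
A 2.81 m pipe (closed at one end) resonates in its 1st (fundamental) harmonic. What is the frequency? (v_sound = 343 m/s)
fₙ = nv/(4L) = 30.52 Hz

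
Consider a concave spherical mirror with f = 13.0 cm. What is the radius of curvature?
R = 2|f| = 26 cm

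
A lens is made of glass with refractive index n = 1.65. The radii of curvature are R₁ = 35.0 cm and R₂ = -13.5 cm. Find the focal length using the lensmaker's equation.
1/f = (n − 1)(1/R₁ − 1/R₂) → f = 14.99 cm (converging lens)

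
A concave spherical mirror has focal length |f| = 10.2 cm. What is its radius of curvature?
R = 2|f| = 20.4 cm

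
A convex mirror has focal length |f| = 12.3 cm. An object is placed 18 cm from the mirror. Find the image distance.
f = −12.3 cm (convex); 1/di = 1/f − 1/do → di = -7.307 cm (virtual image, behind mirror)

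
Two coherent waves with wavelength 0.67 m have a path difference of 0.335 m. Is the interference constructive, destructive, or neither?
destructive — path difference = 0.5λ, an odd multiple of λ/2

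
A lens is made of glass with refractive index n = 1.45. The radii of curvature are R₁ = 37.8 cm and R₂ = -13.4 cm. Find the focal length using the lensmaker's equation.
1/f = (n − 1)(1/R₁ − 1/R₂) → f = 21.98 cm (converging lens)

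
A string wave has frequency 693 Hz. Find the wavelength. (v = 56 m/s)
λ = v/f = 0.08081 m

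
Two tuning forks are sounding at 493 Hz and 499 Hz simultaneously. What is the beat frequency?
6 Hz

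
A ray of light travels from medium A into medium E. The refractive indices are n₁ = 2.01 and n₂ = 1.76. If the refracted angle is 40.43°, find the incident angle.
sin θ₁ = (n₂/n₁)·sin θ₂ → θ₁ = 34.6°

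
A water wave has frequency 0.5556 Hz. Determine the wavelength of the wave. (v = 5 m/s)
λ = v/f = 8.999 m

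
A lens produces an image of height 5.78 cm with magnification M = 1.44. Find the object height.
ho = |hi|/|M| = 4.014 cm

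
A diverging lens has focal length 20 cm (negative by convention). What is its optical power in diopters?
P = 1/f = -5 D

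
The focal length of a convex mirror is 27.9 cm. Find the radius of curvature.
R = 2|f| = 55.8 cm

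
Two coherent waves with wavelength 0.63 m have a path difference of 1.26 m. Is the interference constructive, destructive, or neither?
constructive — path difference = 2λ, a whole number of wavelengths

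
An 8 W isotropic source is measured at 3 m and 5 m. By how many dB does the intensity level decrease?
Δβ = 20·log₁₀(r₂/r₁) = 4.437 dB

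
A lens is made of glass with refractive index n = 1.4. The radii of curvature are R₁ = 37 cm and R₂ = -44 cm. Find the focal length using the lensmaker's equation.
1/f = (n − 1)(1/R₁ − 1/R₂) → f = 50.25 cm (converging lens)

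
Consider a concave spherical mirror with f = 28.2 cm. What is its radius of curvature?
R = 2|f| = 56.4 cm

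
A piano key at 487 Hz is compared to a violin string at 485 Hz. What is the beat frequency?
2 Hz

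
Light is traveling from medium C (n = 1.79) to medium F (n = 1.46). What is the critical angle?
θc = arcsin(n₂/n₁) = 54.65°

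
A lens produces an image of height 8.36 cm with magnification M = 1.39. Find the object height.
ho = |hi|/|M| = 6.014 cm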